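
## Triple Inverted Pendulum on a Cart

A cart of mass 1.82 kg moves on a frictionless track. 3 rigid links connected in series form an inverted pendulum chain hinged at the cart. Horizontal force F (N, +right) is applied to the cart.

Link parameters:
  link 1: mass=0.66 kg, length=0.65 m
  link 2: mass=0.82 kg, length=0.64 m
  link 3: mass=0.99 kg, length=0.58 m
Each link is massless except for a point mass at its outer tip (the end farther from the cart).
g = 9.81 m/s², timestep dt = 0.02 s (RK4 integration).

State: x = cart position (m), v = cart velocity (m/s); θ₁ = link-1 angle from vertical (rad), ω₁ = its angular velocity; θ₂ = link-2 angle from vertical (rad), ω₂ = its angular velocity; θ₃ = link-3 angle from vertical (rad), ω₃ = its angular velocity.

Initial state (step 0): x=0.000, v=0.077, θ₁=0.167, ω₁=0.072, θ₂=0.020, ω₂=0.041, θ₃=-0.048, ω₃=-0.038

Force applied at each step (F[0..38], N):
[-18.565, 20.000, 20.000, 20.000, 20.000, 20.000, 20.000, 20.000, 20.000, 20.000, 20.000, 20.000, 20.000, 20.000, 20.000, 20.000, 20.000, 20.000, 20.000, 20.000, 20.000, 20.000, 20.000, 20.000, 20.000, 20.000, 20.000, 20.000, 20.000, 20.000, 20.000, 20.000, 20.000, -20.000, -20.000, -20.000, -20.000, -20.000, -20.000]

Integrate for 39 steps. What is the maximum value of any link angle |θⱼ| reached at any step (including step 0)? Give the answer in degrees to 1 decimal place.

Answer: 136.1°

Derivation:
apply F[0]=-18.565 → step 1: x=-0.001, v=-0.160, θ₁=0.173, ω₁=0.570, θ₂=0.020, ω₂=-0.065, θ₃=-0.049, ω₃=-0.075
apply F[1]=+20.000 → step 2: x=-0.002, v=0.011, θ₁=0.184, ω₁=0.501, θ₂=0.017, ω₂=-0.230, θ₃=-0.051, ω₃=-0.127
apply F[2]=+20.000 → step 3: x=-0.000, v=0.179, θ₁=0.194, ω₁=0.450, θ₂=0.010, ω₂=-0.411, θ₃=-0.054, ω₃=-0.178
apply F[3]=+20.000 → step 4: x=0.005, v=0.345, θ₁=0.202, ω₁=0.415, θ₂=0.000, ω₂=-0.611, θ₃=-0.058, ω₃=-0.223
apply F[4]=+20.000 → step 5: x=0.013, v=0.511, θ₁=0.210, ω₁=0.395, θ₂=-0.014, ω₂=-0.832, θ₃=-0.063, ω₃=-0.262
apply F[5]=+20.000 → step 6: x=0.025, v=0.677, θ₁=0.218, ω₁=0.387, θ₂=-0.033, ω₂=-1.076, θ₃=-0.069, ω₃=-0.291
apply F[6]=+20.000 → step 7: x=0.040, v=0.843, θ₁=0.226, ω₁=0.389, θ₂=-0.057, ω₂=-1.342, θ₃=-0.075, ω₃=-0.308
apply F[7]=+20.000 → step 8: x=0.059, v=1.012, θ₁=0.234, ω₁=0.396, θ₂=-0.087, ω₂=-1.630, θ₃=-0.081, ω₃=-0.312
apply F[8]=+20.000 → step 9: x=0.081, v=1.182, θ₁=0.242, ω₁=0.399, θ₂=-0.123, ω₂=-1.935, θ₃=-0.087, ω₃=-0.302
apply F[9]=+20.000 → step 10: x=0.106, v=1.357, θ₁=0.250, ω₁=0.392, θ₂=-0.164, ω₂=-2.251, θ₃=-0.093, ω₃=-0.279
apply F[10]=+20.000 → step 11: x=0.135, v=1.535, θ₁=0.257, ω₁=0.363, θ₂=-0.213, ω₂=-2.570, θ₃=-0.098, ω₃=-0.248
apply F[11]=+20.000 → step 12: x=0.168, v=1.718, θ₁=0.264, ω₁=0.305, θ₂=-0.267, ω₂=-2.884, θ₃=-0.103, ω₃=-0.213
apply F[12]=+20.000 → step 13: x=0.204, v=1.905, θ₁=0.269, ω₁=0.209, θ₂=-0.328, ω₂=-3.185, θ₃=-0.107, ω₃=-0.181
apply F[13]=+20.000 → step 14: x=0.244, v=2.096, θ₁=0.272, ω₁=0.069, θ₂=-0.394, ω₂=-3.470, θ₃=-0.110, ω₃=-0.157
apply F[14]=+20.000 → step 15: x=0.288, v=2.291, θ₁=0.272, ω₁=-0.117, θ₂=-0.467, ω₂=-3.734, θ₃=-0.113, ω₃=-0.148
apply F[15]=+20.000 → step 16: x=0.336, v=2.488, θ₁=0.267, ω₁=-0.351, θ₂=-0.544, ω₂=-3.977, θ₃=-0.116, ω₃=-0.158
apply F[16]=+20.000 → step 17: x=0.387, v=2.689, θ₁=0.257, ω₁=-0.635, θ₂=-0.626, ω₂=-4.198, θ₃=-0.120, ω₃=-0.193
apply F[17]=+20.000 → step 18: x=0.443, v=2.893, θ₁=0.241, ω₁=-0.969, θ₂=-0.711, ω₂=-4.395, θ₃=-0.124, ω₃=-0.255
apply F[18]=+20.000 → step 19: x=0.503, v=3.099, θ₁=0.218, ω₁=-1.353, θ₂=-0.801, ω₂=-4.565, θ₃=-0.130, ω₃=-0.347
apply F[19]=+20.000 → step 20: x=0.567, v=3.309, θ₁=0.187, ω₁=-1.787, θ₂=-0.894, ω₂=-4.702, θ₃=-0.138, ω₃=-0.468
apply F[20]=+20.000 → step 21: x=0.636, v=3.522, θ₁=0.146, ω₁=-2.270, θ₂=-0.989, ω₂=-4.798, θ₃=-0.149, ω₃=-0.620
apply F[21]=+20.000 → step 22: x=0.708, v=3.739, θ₁=0.096, ω₁=-2.799, θ₂=-1.085, ω₂=-4.839, θ₃=-0.163, ω₃=-0.799
apply F[22]=+20.000 → step 23: x=0.785, v=3.958, θ₁=0.034, ω₁=-3.369, θ₂=-1.182, ω₂=-4.808, θ₃=-0.181, ω₃=-1.000
apply F[23]=+20.000 → step 24: x=0.866, v=4.178, θ₁=-0.039, ω₁=-3.970, θ₂=-1.277, ω₂=-4.683, θ₃=-0.203, ω₃=-1.216
apply F[24]=+20.000 → step 25: x=0.952, v=4.394, θ₁=-0.125, ω₁=-4.590, θ₂=-1.369, ω₂=-4.442, θ₃=-0.230, ω₃=-1.441
apply F[25]=+20.000 → step 26: x=1.042, v=4.600, θ₁=-0.223, ω₁=-5.212, θ₂=-1.454, ω₂=-4.062, θ₃=-0.261, ω₃=-1.668
apply F[26]=+20.000 → step 27: x=1.136, v=4.788, θ₁=-0.333, ω₁=-5.823, θ₂=-1.530, ω₂=-3.526, θ₃=-0.296, ω₃=-1.894
apply F[27]=+20.000 → step 28: x=1.233, v=4.947, θ₁=-0.456, ω₁=-6.413, θ₂=-1.594, ω₂=-2.825, θ₃=-0.337, ω₃=-2.125
apply F[28]=+20.000 → step 29: x=1.334, v=5.065, θ₁=-0.590, ω₁=-6.986, θ₂=-1.642, ω₂=-1.960, θ₃=-0.382, ω₃=-2.380
apply F[29]=+20.000 → step 30: x=1.436, v=5.128, θ₁=-0.735, ω₁=-7.558, θ₂=-1.671, ω₂=-0.931, θ₃=-0.432, ω₃=-2.697
apply F[30]=+20.000 → step 31: x=1.538, v=5.115, θ₁=-0.892, ω₁=-8.161, θ₂=-1.678, ω₂=0.265, θ₃=-0.490, ω₃=-3.139
apply F[31]=+20.000 → step 32: x=1.640, v=4.994, θ₁=-1.062, ω₁=-8.825, θ₂=-1.659, ω₂=1.639, θ₃=-0.559, ω₃=-3.809
apply F[32]=+20.000 → step 33: x=1.737, v=4.703, θ₁=-1.246, ω₁=-9.547, θ₂=-1.611, ω₂=3.170, θ₃=-0.645, ω₃=-4.866
apply F[33]=-20.000 → step 34: x=1.824, v=3.945, θ₁=-1.441, ω₁=-9.954, θ₂=-1.536, ω₂=4.296, θ₃=-0.754, ω₃=-6.031
apply F[34]=-20.000 → step 35: x=1.893, v=3.008, θ₁=-1.642, ω₁=-10.074, θ₂=-1.443, ω₂=4.940, θ₃=-0.888, ω₃=-7.416
apply F[35]=-20.000 → step 36: x=1.944, v=2.052, θ₁=-1.840, ω₁=-9.679, θ₂=-1.346, ω₂=4.575, θ₃=-1.048, ω₃=-8.454
apply F[36]=-20.000 → step 37: x=1.977, v=1.268, θ₁=-2.028, ω₁=-9.069, θ₂=-1.266, ω₂=3.354, θ₃=-1.221, ω₃=-8.811
apply F[37]=-20.000 → step 38: x=1.996, v=0.663, θ₁=-2.204, ω₁=-8.630, θ₂=-1.214, ω₂=1.771, θ₃=-1.397, ω₃=-8.721
apply F[38]=-20.000 → step 39: x=2.004, v=0.167, θ₁=-2.375, ω₁=-8.450, θ₂=-1.196, ω₂=0.050, θ₃=-1.569, ω₃=-8.469
Max |angle| over trajectory = 2.375 rad = 136.1°.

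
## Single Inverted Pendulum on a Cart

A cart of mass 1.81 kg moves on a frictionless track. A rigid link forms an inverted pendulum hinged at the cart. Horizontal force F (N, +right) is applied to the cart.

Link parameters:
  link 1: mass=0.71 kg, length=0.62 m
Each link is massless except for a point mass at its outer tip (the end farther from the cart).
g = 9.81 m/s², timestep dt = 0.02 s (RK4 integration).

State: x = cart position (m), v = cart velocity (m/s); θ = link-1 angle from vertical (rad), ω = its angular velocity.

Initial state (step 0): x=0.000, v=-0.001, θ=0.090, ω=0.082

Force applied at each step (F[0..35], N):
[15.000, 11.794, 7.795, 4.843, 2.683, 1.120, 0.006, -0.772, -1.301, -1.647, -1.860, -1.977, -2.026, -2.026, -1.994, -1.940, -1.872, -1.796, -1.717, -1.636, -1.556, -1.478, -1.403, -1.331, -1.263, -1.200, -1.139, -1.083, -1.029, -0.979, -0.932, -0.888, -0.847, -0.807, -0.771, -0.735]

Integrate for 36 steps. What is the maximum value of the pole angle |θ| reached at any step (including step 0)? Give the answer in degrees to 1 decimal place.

apply F[0]=+15.000 → step 1: x=0.002, v=0.157, θ=0.089, ω=-0.144
apply F[1]=+11.794 → step 2: x=0.006, v=0.281, θ=0.085, ω=-0.314
apply F[2]=+7.795 → step 3: x=0.012, v=0.360, θ=0.077, ω=-0.417
apply F[3]=+4.843 → step 4: x=0.020, v=0.408, θ=0.069, ω=-0.471
apply F[4]=+2.683 → step 5: x=0.028, v=0.433, θ=0.059, ω=-0.490
apply F[5]=+1.120 → step 6: x=0.037, v=0.441, θ=0.049, ω=-0.487
apply F[6]=+0.006 → step 7: x=0.046, v=0.438, θ=0.040, ω=-0.467
apply F[7]=-0.772 → step 8: x=0.055, v=0.427, θ=0.031, ω=-0.438
apply F[8]=-1.301 → step 9: x=0.063, v=0.410, θ=0.022, ω=-0.403
apply F[9]=-1.647 → step 10: x=0.071, v=0.391, θ=0.015, ω=-0.366
apply F[10]=-1.860 → step 11: x=0.079, v=0.369, θ=0.008, ω=-0.328
apply F[11]=-1.977 → step 12: x=0.086, v=0.347, θ=0.001, ω=-0.291
apply F[12]=-2.026 → step 13: x=0.093, v=0.325, θ=-0.004, ω=-0.255
apply F[13]=-2.026 → step 14: x=0.099, v=0.303, θ=-0.009, ω=-0.222
apply F[14]=-1.994 → step 15: x=0.105, v=0.282, θ=-0.013, ω=-0.191
apply F[15]=-1.940 → step 16: x=0.110, v=0.262, θ=-0.016, ω=-0.163
apply F[16]=-1.872 → step 17: x=0.115, v=0.242, θ=-0.019, ω=-0.138
apply F[17]=-1.796 → step 18: x=0.120, v=0.224, θ=-0.022, ω=-0.115
apply F[18]=-1.717 → step 19: x=0.124, v=0.207, θ=-0.024, ω=-0.094
apply F[19]=-1.636 → step 20: x=0.128, v=0.191, θ=-0.026, ω=-0.076
apply F[20]=-1.556 → step 21: x=0.132, v=0.176, θ=-0.027, ω=-0.060
apply F[21]=-1.478 → step 22: x=0.135, v=0.161, θ=-0.028, ω=-0.046
apply F[22]=-1.403 → step 23: x=0.138, v=0.148, θ=-0.029, ω=-0.034
apply F[23]=-1.331 → step 24: x=0.141, v=0.136, θ=-0.030, ω=-0.023
apply F[24]=-1.263 → step 25: x=0.144, v=0.124, θ=-0.030, ω=-0.013
apply F[25]=-1.200 → step 26: x=0.146, v=0.113, θ=-0.030, ω=-0.005
apply F[26]=-1.139 → step 27: x=0.148, v=0.103, θ=-0.030, ω=0.002
apply F[27]=-1.083 → step 28: x=0.150, v=0.093, θ=-0.030, ω=0.008
apply F[28]=-1.029 → step 29: x=0.152, v=0.084, θ=-0.030, ω=0.013
apply F[29]=-0.979 → step 30: x=0.153, v=0.075, θ=-0.029, ω=0.018
apply F[30]=-0.932 → step 31: x=0.155, v=0.067, θ=-0.029, ω=0.021
apply F[31]=-0.888 → step 32: x=0.156, v=0.060, θ=-0.029, ω=0.024
apply F[32]=-0.847 → step 33: x=0.157, v=0.053, θ=-0.028, ω=0.027
apply F[33]=-0.807 → step 34: x=0.158, v=0.046, θ=-0.028, ω=0.029
apply F[34]=-0.771 → step 35: x=0.159, v=0.039, θ=-0.027, ω=0.031
apply F[35]=-0.735 → step 36: x=0.160, v=0.033, θ=-0.026, ω=0.032
Max |angle| over trajectory = 0.090 rad = 5.2°.

Answer: 5.2°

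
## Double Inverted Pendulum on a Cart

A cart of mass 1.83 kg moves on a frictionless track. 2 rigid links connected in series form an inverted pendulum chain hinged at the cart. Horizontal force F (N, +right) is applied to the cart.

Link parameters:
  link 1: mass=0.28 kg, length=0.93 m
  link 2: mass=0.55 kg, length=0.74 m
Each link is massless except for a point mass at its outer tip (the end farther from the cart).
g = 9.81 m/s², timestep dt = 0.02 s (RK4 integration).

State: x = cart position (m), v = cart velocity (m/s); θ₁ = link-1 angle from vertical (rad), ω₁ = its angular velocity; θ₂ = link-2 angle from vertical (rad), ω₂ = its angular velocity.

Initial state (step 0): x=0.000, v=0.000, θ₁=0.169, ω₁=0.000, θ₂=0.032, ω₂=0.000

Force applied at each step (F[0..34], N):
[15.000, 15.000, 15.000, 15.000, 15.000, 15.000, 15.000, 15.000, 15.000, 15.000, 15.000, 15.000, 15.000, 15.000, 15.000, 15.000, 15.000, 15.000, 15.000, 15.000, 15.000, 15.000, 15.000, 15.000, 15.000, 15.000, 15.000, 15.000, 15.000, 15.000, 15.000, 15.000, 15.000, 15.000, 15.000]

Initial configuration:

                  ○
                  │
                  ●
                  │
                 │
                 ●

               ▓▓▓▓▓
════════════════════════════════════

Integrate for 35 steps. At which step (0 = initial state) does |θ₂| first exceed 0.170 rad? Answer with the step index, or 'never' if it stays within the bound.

Answer: 13

Derivation:
apply F[0]=+15.000 → step 1: x=0.001, v=0.148, θ₁=0.168, ω₁=-0.061, θ₂=0.031, ω₂=-0.115
apply F[1]=+15.000 → step 2: x=0.006, v=0.296, θ₁=0.167, ω₁=-0.122, θ₂=0.027, ω₂=-0.231
apply F[2]=+15.000 → step 3: x=0.013, v=0.444, θ₁=0.163, ω₁=-0.184, θ₂=0.022, ω₂=-0.348
apply F[3]=+15.000 → step 4: x=0.024, v=0.593, θ₁=0.159, ω₁=-0.247, θ₂=0.013, ω₂=-0.467
apply F[4]=+15.000 → step 5: x=0.037, v=0.743, θ₁=0.154, ω₁=-0.310, θ₂=0.003, ω₂=-0.587
apply F[5]=+15.000 → step 6: x=0.053, v=0.893, θ₁=0.147, ω₁=-0.375, θ₂=-0.010, ω₂=-0.711
apply F[6]=+15.000 → step 7: x=0.073, v=1.044, θ₁=0.139, ω₁=-0.441, θ₂=-0.026, ω₂=-0.837
apply F[7]=+15.000 → step 8: x=0.095, v=1.196, θ₁=0.129, ω₁=-0.510, θ₂=-0.044, ω₂=-0.966
apply F[8]=+15.000 → step 9: x=0.121, v=1.350, θ₁=0.118, ω₁=-0.581, θ₂=-0.064, ω₂=-1.097
apply F[9]=+15.000 → step 10: x=0.149, v=1.505, θ₁=0.106, ω₁=-0.656, θ₂=-0.087, ω₂=-1.232
apply F[10]=+15.000 → step 11: x=0.181, v=1.661, θ₁=0.092, ω₁=-0.735, θ₂=-0.113, ω₂=-1.368
apply F[11]=+15.000 → step 12: x=0.216, v=1.819, θ₁=0.076, ω₁=-0.820, θ₂=-0.142, ω₂=-1.506
apply F[12]=+15.000 → step 13: x=0.254, v=1.978, θ₁=0.059, ω₁=-0.911, θ₂=-0.174, ω₂=-1.644
apply F[13]=+15.000 → step 14: x=0.295, v=2.139, θ₁=0.040, ω₁=-1.011, θ₂=-0.208, ω₂=-1.780
apply F[14]=+15.000 → step 15: x=0.339, v=2.301, θ₁=0.019, ω₁=-1.121, θ₂=-0.245, ω₂=-1.913
apply F[15]=+15.000 → step 16: x=0.387, v=2.464, θ₁=-0.005, ω₁=-1.242, θ₂=-0.284, ω₂=-2.039
apply F[16]=+15.000 → step 17: x=0.438, v=2.629, θ₁=-0.031, ω₁=-1.376, θ₂=-0.326, ω₂=-2.157
apply F[17]=+15.000 → step 18: x=0.492, v=2.795, θ₁=-0.060, ω₁=-1.526, θ₂=-0.371, ω₂=-2.262
apply F[18]=+15.000 → step 19: x=0.550, v=2.961, θ₁=-0.092, ω₁=-1.693, θ₂=-0.417, ω₂=-2.351
apply F[19]=+15.000 → step 20: x=0.610, v=3.128, θ₁=-0.128, ω₁=-1.879, θ₂=-0.465, ω₂=-2.421
apply F[20]=+15.000 → step 21: x=0.675, v=3.294, θ₁=-0.168, ω₁=-2.086, θ₂=-0.513, ω₂=-2.466
apply F[21]=+15.000 → step 22: x=0.742, v=3.459, θ₁=-0.212, ω₁=-2.313, θ₂=-0.563, ω₂=-2.483
apply F[22]=+15.000 → step 23: x=0.813, v=3.622, θ₁=-0.260, ω₁=-2.563, θ₂=-0.613, ω₂=-2.467
apply F[23]=+15.000 → step 24: x=0.887, v=3.780, θ₁=-0.314, ω₁=-2.834, θ₂=-0.661, ω₂=-2.415
apply F[24]=+15.000 → step 25: x=0.964, v=3.934, θ₁=-0.374, ω₁=-3.126, θ₂=-0.709, ω₂=-2.322
apply F[25]=+15.000 → step 26: x=1.044, v=4.079, θ₁=-0.439, ω₁=-3.437, θ₂=-0.754, ω₂=-2.189
apply F[26]=+15.000 → step 27: x=1.127, v=4.213, θ₁=-0.511, ω₁=-3.761, θ₂=-0.796, ω₂=-2.018
apply F[27]=+15.000 → step 28: x=1.213, v=4.332, θ₁=-0.590, ω₁=-4.092, θ₂=-0.835, ω₂=-1.818
apply F[28]=+15.000 → step 29: x=1.300, v=4.430, θ₁=-0.675, ω₁=-4.418, θ₂=-0.869, ω₂=-1.607
apply F[29]=+15.000 → step 30: x=1.390, v=4.505, θ₁=-0.766, ω₁=-4.722, θ₂=-0.899, ω₂=-1.414
apply F[30]=+15.000 → step 31: x=1.480, v=4.554, θ₁=-0.864, ω₁=-4.985, θ₂=-0.926, ω₂=-1.278
apply F[31]=+15.000 → step 32: x=1.572, v=4.576, θ₁=-0.965, ω₁=-5.186, θ₂=-0.951, ω₂=-1.241
apply F[32]=+15.000 → step 33: x=1.663, v=4.576, θ₁=-1.071, ω₁=-5.316, θ₂=-0.976, ω₂=-1.334
apply F[33]=+15.000 → step 34: x=1.755, v=4.561, θ₁=-1.178, ω₁=-5.374, θ₂=-1.005, ω₂=-1.568
apply F[34]=+15.000 → step 35: x=1.846, v=4.536, θ₁=-1.285, ω₁=-5.368, θ₂=-1.040, ω₂=-1.935
|θ₂| = 0.174 > 0.170 first at step 13.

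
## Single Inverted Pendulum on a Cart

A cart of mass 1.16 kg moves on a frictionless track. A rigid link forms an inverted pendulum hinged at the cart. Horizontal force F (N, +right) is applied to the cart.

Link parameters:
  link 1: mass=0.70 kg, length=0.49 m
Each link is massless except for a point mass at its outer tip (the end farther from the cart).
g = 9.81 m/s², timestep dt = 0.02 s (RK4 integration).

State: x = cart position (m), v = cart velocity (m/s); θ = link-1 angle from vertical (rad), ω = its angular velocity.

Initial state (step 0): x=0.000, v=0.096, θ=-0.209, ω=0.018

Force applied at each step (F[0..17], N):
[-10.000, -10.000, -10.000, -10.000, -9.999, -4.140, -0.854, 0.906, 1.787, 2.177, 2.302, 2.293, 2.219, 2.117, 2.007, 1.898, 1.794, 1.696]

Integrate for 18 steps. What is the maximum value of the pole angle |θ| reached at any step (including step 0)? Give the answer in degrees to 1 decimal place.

Answer: 12.0°

Derivation:
apply F[0]=-10.000 → step 1: x=0.000, v=-0.049, θ=-0.207, ω=0.224
apply F[1]=-10.000 → step 2: x=-0.002, v=-0.194, θ=-0.200, ω=0.434
apply F[2]=-10.000 → step 3: x=-0.007, v=-0.341, θ=-0.189, ω=0.651
apply F[3]=-10.000 → step 4: x=-0.016, v=-0.490, θ=-0.174, ω=0.877
apply F[4]=-9.999 → step 5: x=-0.027, v=-0.642, θ=-0.154, ω=1.118
apply F[5]=-4.140 → step 6: x=-0.040, v=-0.697, θ=-0.131, ω=1.172
apply F[6]=-0.854 → step 7: x=-0.054, v=-0.699, θ=-0.108, ω=1.128
apply F[7]=+0.906 → step 8: x=-0.068, v=-0.673, θ=-0.087, ω=1.035
apply F[8]=+1.787 → step 9: x=-0.081, v=-0.633, θ=-0.067, ω=0.925
apply F[9]=+2.177 → step 10: x=-0.093, v=-0.589, θ=-0.050, ω=0.812
apply F[10]=+2.302 → step 11: x=-0.105, v=-0.545, θ=-0.034, ω=0.705
apply F[11]=+2.293 → step 12: x=-0.115, v=-0.502, θ=-0.021, ω=0.606
apply F[12]=+2.219 → step 13: x=-0.125, v=-0.462, θ=-0.010, ω=0.518
apply F[13]=+2.117 → step 14: x=-0.134, v=-0.425, θ=-0.001, ω=0.441
apply F[14]=+2.007 → step 15: x=-0.142, v=-0.391, θ=0.008, ω=0.372
apply F[15]=+1.898 → step 16: x=-0.149, v=-0.359, θ=0.014, ω=0.313
apply F[16]=+1.794 → step 17: x=-0.156, v=-0.330, θ=0.020, ω=0.261
apply F[17]=+1.696 → step 18: x=-0.162, v=-0.304, θ=0.025, ω=0.215
Max |angle| over trajectory = 0.209 rad = 12.0°.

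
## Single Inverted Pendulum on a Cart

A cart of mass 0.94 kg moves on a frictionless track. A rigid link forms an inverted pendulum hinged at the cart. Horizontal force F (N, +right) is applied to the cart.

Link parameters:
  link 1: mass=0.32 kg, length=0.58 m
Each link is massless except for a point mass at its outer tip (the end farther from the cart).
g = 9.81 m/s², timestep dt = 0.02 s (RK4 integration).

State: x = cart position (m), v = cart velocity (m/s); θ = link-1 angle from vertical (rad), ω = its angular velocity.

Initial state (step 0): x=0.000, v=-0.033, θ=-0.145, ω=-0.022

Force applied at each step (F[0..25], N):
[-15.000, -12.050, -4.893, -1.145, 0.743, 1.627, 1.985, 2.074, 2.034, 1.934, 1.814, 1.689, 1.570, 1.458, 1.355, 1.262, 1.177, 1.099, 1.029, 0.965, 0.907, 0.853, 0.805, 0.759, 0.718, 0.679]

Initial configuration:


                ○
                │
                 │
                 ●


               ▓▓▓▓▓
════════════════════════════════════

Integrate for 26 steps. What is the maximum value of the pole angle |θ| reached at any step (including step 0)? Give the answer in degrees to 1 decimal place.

apply F[0]=-15.000 → step 1: x=-0.004, v=-0.341, θ=-0.141, ω=0.454
apply F[1]=-12.050 → step 2: x=-0.013, v=-0.587, θ=-0.128, ω=0.830
apply F[2]=-4.893 → step 3: x=-0.026, v=-0.683, θ=-0.110, ω=0.954
apply F[3]=-1.145 → step 4: x=-0.040, v=-0.701, θ=-0.091, ω=0.951
apply F[4]=+0.743 → step 5: x=-0.053, v=-0.680, θ=-0.073, ω=0.887
apply F[5]=+1.627 → step 6: x=-0.067, v=-0.641, θ=-0.056, ω=0.799
apply F[6]=+1.985 → step 7: x=-0.079, v=-0.596, θ=-0.041, ω=0.705
apply F[7]=+2.074 → step 8: x=-0.090, v=-0.550, θ=-0.028, ω=0.614
apply F[8]=+2.034 → step 9: x=-0.101, v=-0.505, θ=-0.016, ω=0.529
apply F[9]=+1.934 → step 10: x=-0.111, v=-0.463, θ=-0.006, ω=0.453
apply F[10]=+1.814 → step 11: x=-0.119, v=-0.424, θ=0.002, ω=0.386
apply F[11]=+1.689 → step 12: x=-0.128, v=-0.389, θ=0.009, ω=0.326
apply F[12]=+1.570 → step 13: x=-0.135, v=-0.356, θ=0.015, ω=0.274
apply F[13]=+1.458 → step 14: x=-0.142, v=-0.326, θ=0.020, ω=0.229
apply F[14]=+1.355 → step 15: x=-0.148, v=-0.299, θ=0.024, ω=0.189
apply F[15]=+1.262 → step 16: x=-0.154, v=-0.274, θ=0.028, ω=0.155
apply F[16]=+1.177 → step 17: x=-0.159, v=-0.251, θ=0.031, ω=0.125
apply F[17]=+1.099 → step 18: x=-0.164, v=-0.230, θ=0.033, ω=0.099
apply F[18]=+1.029 → step 19: x=-0.168, v=-0.210, θ=0.035, ω=0.077
apply F[19]=+0.965 → step 20: x=-0.172, v=-0.192, θ=0.036, ω=0.057
apply F[20]=+0.907 → step 21: x=-0.176, v=-0.175, θ=0.037, ω=0.041
apply F[21]=+0.853 → step 22: x=-0.179, v=-0.159, θ=0.038, ω=0.026
apply F[22]=+0.805 → step 23: x=-0.182, v=-0.145, θ=0.038, ω=0.014
apply F[23]=+0.759 → step 24: x=-0.185, v=-0.131, θ=0.038, ω=0.003
apply F[24]=+0.718 → step 25: x=-0.188, v=-0.118, θ=0.038, ω=-0.006
apply F[25]=+0.679 → step 26: x=-0.190, v=-0.106, θ=0.038, ω=-0.013
Max |angle| over trajectory = 0.145 rad = 8.3°.

Answer: 8.3°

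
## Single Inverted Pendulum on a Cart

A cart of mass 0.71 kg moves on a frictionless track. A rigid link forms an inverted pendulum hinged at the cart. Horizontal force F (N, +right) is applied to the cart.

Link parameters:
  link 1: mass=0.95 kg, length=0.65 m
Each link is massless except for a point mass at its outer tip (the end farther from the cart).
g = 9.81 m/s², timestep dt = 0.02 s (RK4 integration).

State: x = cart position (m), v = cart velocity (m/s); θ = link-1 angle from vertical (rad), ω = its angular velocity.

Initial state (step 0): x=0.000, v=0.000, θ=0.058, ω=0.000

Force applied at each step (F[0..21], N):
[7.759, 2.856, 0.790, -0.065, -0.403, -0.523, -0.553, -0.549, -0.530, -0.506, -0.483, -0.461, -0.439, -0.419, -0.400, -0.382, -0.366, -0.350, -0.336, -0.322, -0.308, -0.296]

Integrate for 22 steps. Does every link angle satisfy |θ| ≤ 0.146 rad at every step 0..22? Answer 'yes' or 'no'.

apply F[0]=+7.759 → step 1: x=0.002, v=0.203, θ=0.055, ω=-0.294
apply F[1]=+2.856 → step 2: x=0.007, v=0.270, θ=0.048, ω=-0.381
apply F[2]=+0.790 → step 3: x=0.012, v=0.280, θ=0.041, ω=-0.384
apply F[3]=-0.065 → step 4: x=0.018, v=0.269, θ=0.033, ω=-0.355
apply F[4]=-0.403 → step 5: x=0.023, v=0.250, θ=0.027, ω=-0.317
apply F[5]=-0.523 → step 6: x=0.028, v=0.229, θ=0.021, ω=-0.278
apply F[6]=-0.553 → step 7: x=0.032, v=0.209, θ=0.015, ω=-0.241
apply F[7]=-0.549 → step 8: x=0.036, v=0.190, θ=0.011, ω=-0.208
apply F[8]=-0.530 → step 9: x=0.040, v=0.172, θ=0.007, ω=-0.179
apply F[9]=-0.506 → step 10: x=0.043, v=0.157, θ=0.004, ω=-0.153
apply F[10]=-0.483 → step 11: x=0.046, v=0.142, θ=0.001, ω=-0.131
apply F[11]=-0.461 → step 12: x=0.049, v=0.130, θ=-0.001, ω=-0.111
apply F[12]=-0.439 → step 13: x=0.051, v=0.118, θ=-0.004, ω=-0.094
apply F[13]=-0.419 → step 14: x=0.053, v=0.107, θ=-0.005, ω=-0.079
apply F[14]=-0.400 → step 15: x=0.055, v=0.098, θ=-0.007, ω=-0.065
apply F[15]=-0.382 → step 16: x=0.057, v=0.089, θ=-0.008, ω=-0.054
apply F[16]=-0.366 → step 17: x=0.059, v=0.081, θ=-0.009, ω=-0.044
apply F[17]=-0.350 → step 18: x=0.061, v=0.073, θ=-0.010, ω=-0.036
apply F[18]=-0.336 → step 19: x=0.062, v=0.066, θ=-0.010, ω=-0.028
apply F[19]=-0.322 → step 20: x=0.063, v=0.060, θ=-0.011, ω=-0.021
apply F[20]=-0.308 → step 21: x=0.064, v=0.054, θ=-0.011, ω=-0.016
apply F[21]=-0.296 → step 22: x=0.065, v=0.049, θ=-0.011, ω=-0.011
Max |angle| over trajectory = 0.058 rad; bound = 0.146 → within bound.

Answer: yes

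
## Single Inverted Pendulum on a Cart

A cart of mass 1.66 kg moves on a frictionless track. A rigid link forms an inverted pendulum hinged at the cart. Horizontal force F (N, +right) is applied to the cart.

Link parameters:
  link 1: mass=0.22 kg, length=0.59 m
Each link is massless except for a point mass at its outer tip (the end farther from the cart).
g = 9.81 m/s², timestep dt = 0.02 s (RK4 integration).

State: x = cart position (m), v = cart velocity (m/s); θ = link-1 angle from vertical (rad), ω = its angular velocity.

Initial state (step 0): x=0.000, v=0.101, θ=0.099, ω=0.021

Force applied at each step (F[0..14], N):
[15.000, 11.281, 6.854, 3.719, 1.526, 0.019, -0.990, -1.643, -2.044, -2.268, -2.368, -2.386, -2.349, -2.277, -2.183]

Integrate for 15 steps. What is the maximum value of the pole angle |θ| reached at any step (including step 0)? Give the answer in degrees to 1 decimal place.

Answer: 5.7°

Derivation:
apply F[0]=+15.000 → step 1: x=0.004, v=0.279, θ=0.097, ω=-0.247
apply F[1]=+11.281 → step 2: x=0.011, v=0.412, θ=0.090, ω=-0.440
apply F[2]=+6.854 → step 3: x=0.020, v=0.493, θ=0.080, ω=-0.548
apply F[3]=+3.719 → step 4: x=0.030, v=0.536, θ=0.069, ω=-0.596
apply F[4]=+1.526 → step 5: x=0.041, v=0.552, θ=0.057, ω=-0.603
apply F[5]=+0.019 → step 6: x=0.052, v=0.551, θ=0.045, ω=-0.585
apply F[6]=-0.990 → step 7: x=0.063, v=0.538, θ=0.033, ω=-0.550
apply F[7]=-1.643 → step 8: x=0.073, v=0.518, θ=0.023, ω=-0.506
apply F[8]=-2.044 → step 9: x=0.084, v=0.493, θ=0.013, ω=-0.457
apply F[9]=-2.268 → step 10: x=0.093, v=0.465, θ=0.005, ω=-0.408
apply F[10]=-2.368 → step 11: x=0.102, v=0.437, θ=-0.003, ω=-0.359
apply F[11]=-2.386 → step 12: x=0.111, v=0.408, θ=-0.010, ω=-0.313
apply F[12]=-2.349 → step 13: x=0.118, v=0.380, θ=-0.016, ω=-0.270
apply F[13]=-2.277 → step 14: x=0.126, v=0.353, θ=-0.021, ω=-0.230
apply F[14]=-2.183 → step 15: x=0.133, v=0.327, θ=-0.025, ω=-0.194
Max |angle| over trajectory = 0.099 rad = 5.7°.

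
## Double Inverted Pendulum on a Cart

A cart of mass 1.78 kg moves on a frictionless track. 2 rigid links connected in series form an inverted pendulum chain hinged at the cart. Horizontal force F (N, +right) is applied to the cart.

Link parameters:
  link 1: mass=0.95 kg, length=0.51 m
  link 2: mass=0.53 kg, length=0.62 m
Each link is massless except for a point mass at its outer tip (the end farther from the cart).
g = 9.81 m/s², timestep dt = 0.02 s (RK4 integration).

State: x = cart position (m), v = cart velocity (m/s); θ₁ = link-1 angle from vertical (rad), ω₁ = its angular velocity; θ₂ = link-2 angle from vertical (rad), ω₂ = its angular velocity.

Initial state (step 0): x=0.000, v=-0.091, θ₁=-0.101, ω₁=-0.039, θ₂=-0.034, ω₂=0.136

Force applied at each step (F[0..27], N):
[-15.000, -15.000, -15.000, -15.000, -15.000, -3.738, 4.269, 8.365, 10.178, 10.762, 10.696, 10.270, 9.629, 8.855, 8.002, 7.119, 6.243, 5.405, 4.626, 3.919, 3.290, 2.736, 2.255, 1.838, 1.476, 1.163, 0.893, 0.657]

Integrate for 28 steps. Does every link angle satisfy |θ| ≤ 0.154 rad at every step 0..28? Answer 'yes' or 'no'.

Answer: yes

Derivation:
apply F[0]=-15.000 → step 1: x=-0.003, v=-0.242, θ₁=-0.099, ω₁=0.201, θ₂=-0.031, ω₂=0.172
apply F[1]=-15.000 → step 2: x=-0.010, v=-0.394, θ₁=-0.093, ω₁=0.445, θ₂=-0.027, ω₂=0.207
apply F[2]=-15.000 → step 3: x=-0.019, v=-0.548, θ₁=-0.082, ω₁=0.698, θ₂=-0.023, ω₂=0.239
apply F[3]=-15.000 → step 4: x=-0.032, v=-0.704, θ₁=-0.065, ω₁=0.964, θ₂=-0.018, ω₂=0.266
apply F[4]=-15.000 → step 5: x=-0.047, v=-0.864, θ₁=-0.043, ω₁=1.248, θ₂=-0.012, ω₂=0.285
apply F[5]=-3.738 → step 6: x=-0.065, v=-0.901, θ₁=-0.017, ω₁=1.305, θ₂=-0.006, ω₂=0.295
apply F[6]=+4.269 → step 7: x=-0.082, v=-0.853, θ₁=0.008, ω₁=1.208, θ₂=-0.000, ω₂=0.295
apply F[7]=+8.365 → step 8: x=-0.099, v=-0.762, θ₁=0.030, ω₁=1.040, θ₂=0.006, ω₂=0.288
apply F[8]=+10.178 → step 9: x=-0.113, v=-0.654, θ₁=0.049, ω₁=0.850, θ₂=0.011, ω₂=0.272
apply F[9]=+10.762 → step 10: x=-0.125, v=-0.542, θ₁=0.064, ω₁=0.663, θ₂=0.016, ω₂=0.251
apply F[10]=+10.696 → step 11: x=-0.134, v=-0.433, θ₁=0.076, ω₁=0.489, θ₂=0.021, ω₂=0.225
apply F[11]=+10.270 → step 12: x=-0.142, v=-0.331, θ₁=0.084, ω₁=0.333, θ₂=0.025, ω₂=0.197
apply F[12]=+9.629 → step 13: x=-0.148, v=-0.238, θ₁=0.089, ω₁=0.196, θ₂=0.029, ω₂=0.166
apply F[13]=+8.855 → step 14: x=-0.152, v=-0.153, θ₁=0.092, ω₁=0.080, θ₂=0.032, ω₂=0.136
apply F[14]=+8.002 → step 15: x=-0.154, v=-0.079, θ₁=0.093, ω₁=-0.017, θ₂=0.034, ω₂=0.106
apply F[15]=+7.119 → step 16: x=-0.155, v=-0.014, θ₁=0.091, ω₁=-0.095, θ₂=0.036, ω₂=0.077
apply F[16]=+6.243 → step 17: x=-0.155, v=0.041, θ₁=0.089, ω₁=-0.157, θ₂=0.038, ω₂=0.050
apply F[17]=+5.405 → step 18: x=-0.153, v=0.087, θ₁=0.085, ω₁=-0.203, θ₂=0.038, ω₂=0.026
apply F[18]=+4.626 → step 19: x=-0.151, v=0.125, θ₁=0.081, ω₁=-0.236, θ₂=0.039, ω₂=0.004
apply F[19]=+3.919 → step 20: x=-0.148, v=0.157, θ₁=0.076, ω₁=-0.258, θ₂=0.038, ω₂=-0.016
apply F[20]=+3.290 → step 21: x=-0.145, v=0.182, θ₁=0.071, ω₁=-0.271, θ₂=0.038, ω₂=-0.034
apply F[21]=+2.736 → step 22: x=-0.141, v=0.201, θ₁=0.065, ω₁=-0.277, θ₂=0.037, ω₂=-0.049
apply F[22]=+2.255 → step 23: x=-0.137, v=0.216, θ₁=0.060, ω₁=-0.277, θ₂=0.036, ω₂=-0.061
apply F[23]=+1.838 → step 24: x=-0.133, v=0.228, θ₁=0.054, ω₁=-0.273, θ₂=0.035, ω₂=-0.072
apply F[24]=+1.476 → step 25: x=-0.128, v=0.236, θ₁=0.049, ω₁=-0.265, θ₂=0.033, ω₂=-0.081
apply F[25]=+1.163 → step 26: x=-0.123, v=0.242, θ₁=0.044, ω₁=-0.256, θ₂=0.031, ω₂=-0.088
apply F[26]=+0.893 → step 27: x=-0.118, v=0.245, θ₁=0.039, ω₁=-0.244, θ₂=0.030, ω₂=-0.093
apply F[27]=+0.657 → step 28: x=-0.113, v=0.246, θ₁=0.034, ω₁=-0.231, θ₂=0.028, ω₂=-0.096
Max |angle| over trajectory = 0.101 rad; bound = 0.154 → within bound.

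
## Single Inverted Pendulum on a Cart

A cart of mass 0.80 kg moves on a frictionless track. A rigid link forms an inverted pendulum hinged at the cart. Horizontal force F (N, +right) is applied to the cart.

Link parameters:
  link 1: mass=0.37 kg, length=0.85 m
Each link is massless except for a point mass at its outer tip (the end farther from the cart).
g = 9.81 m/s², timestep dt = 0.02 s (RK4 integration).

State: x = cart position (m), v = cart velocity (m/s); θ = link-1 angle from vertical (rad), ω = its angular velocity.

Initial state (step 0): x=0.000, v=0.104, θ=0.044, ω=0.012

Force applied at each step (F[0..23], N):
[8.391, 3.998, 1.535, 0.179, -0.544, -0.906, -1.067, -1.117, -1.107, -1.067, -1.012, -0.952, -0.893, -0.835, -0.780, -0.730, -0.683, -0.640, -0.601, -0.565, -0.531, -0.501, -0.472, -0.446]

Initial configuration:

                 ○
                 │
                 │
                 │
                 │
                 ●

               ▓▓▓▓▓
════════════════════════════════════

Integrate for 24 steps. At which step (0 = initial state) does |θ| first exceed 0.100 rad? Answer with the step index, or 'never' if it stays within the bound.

Answer: never

Derivation:
apply F[0]=+8.391 → step 1: x=0.004, v=0.310, θ=0.042, ω=-0.220
apply F[1]=+3.998 → step 2: x=0.011, v=0.406, θ=0.036, ω=-0.324
apply F[2]=+1.535 → step 3: x=0.020, v=0.441, θ=0.030, ω=-0.358
apply F[3]=+0.179 → step 4: x=0.029, v=0.444, θ=0.023, ω=-0.354
apply F[4]=-0.544 → step 5: x=0.037, v=0.428, θ=0.016, ω=-0.332
apply F[5]=-0.906 → step 6: x=0.046, v=0.404, θ=0.009, ω=-0.301
apply F[6]=-1.067 → step 7: x=0.053, v=0.377, θ=0.004, ω=-0.268
apply F[7]=-1.117 → step 8: x=0.061, v=0.349, θ=-0.001, ω=-0.234
apply F[8]=-1.107 → step 9: x=0.067, v=0.322, θ=-0.006, ω=-0.203
apply F[9]=-1.067 → step 10: x=0.074, v=0.296, θ=-0.009, ω=-0.174
apply F[10]=-1.012 → step 11: x=0.079, v=0.272, θ=-0.013, ω=-0.148
apply F[11]=-0.952 → step 12: x=0.084, v=0.249, θ=-0.015, ω=-0.125
apply F[12]=-0.893 → step 13: x=0.089, v=0.228, θ=-0.018, ω=-0.104
apply F[13]=-0.835 → step 14: x=0.094, v=0.209, θ=-0.020, ω=-0.086
apply F[14]=-0.780 → step 15: x=0.098, v=0.191, θ=-0.021, ω=-0.070
apply F[15]=-0.730 → step 16: x=0.101, v=0.175, θ=-0.022, ω=-0.056
apply F[16]=-0.683 → step 17: x=0.105, v=0.160, θ=-0.023, ω=-0.043
apply F[17]=-0.640 → step 18: x=0.108, v=0.146, θ=-0.024, ω=-0.033
apply F[18]=-0.601 → step 19: x=0.111, v=0.133, θ=-0.025, ω=-0.023
apply F[19]=-0.565 → step 20: x=0.113, v=0.122, θ=-0.025, ω=-0.015
apply F[20]=-0.531 → step 21: x=0.115, v=0.111, θ=-0.025, ω=-0.008
apply F[21]=-0.501 → step 22: x=0.118, v=0.100, θ=-0.025, ω=-0.002
apply F[22]=-0.472 → step 23: x=0.119, v=0.091, θ=-0.025, ω=0.003
apply F[23]=-0.446 → step 24: x=0.121, v=0.082, θ=-0.025, ω=0.008
max |θ| = 0.044 ≤ 0.100 over all 25 states.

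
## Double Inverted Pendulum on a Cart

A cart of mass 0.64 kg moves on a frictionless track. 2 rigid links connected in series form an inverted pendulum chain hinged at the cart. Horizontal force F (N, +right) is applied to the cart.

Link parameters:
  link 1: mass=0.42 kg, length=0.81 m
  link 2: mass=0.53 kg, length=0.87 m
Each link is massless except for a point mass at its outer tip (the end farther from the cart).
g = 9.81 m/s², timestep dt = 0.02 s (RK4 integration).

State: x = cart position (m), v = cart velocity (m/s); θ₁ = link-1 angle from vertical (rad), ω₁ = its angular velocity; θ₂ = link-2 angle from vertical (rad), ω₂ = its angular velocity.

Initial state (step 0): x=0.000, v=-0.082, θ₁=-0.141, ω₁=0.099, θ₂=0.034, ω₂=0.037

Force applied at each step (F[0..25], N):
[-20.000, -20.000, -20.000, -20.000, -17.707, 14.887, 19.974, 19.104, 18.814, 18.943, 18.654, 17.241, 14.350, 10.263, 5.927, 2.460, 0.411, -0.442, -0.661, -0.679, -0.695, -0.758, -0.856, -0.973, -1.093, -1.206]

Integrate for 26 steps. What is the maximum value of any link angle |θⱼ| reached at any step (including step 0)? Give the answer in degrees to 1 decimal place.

Answer: 12.6°

Derivation:
apply F[0]=-20.000 → step 1: x=-0.007, v=-0.654, θ₁=-0.133, ω₁=0.696, θ₂=0.036, ω₂=0.153
apply F[1]=-20.000 → step 2: x=-0.026, v=-1.234, θ₁=-0.113, ω₁=1.318, θ₂=0.040, ω₂=0.255
apply F[2]=-20.000 → step 3: x=-0.057, v=-1.830, θ₁=-0.080, ω₁=1.982, θ₂=0.046, ω₂=0.329
apply F[3]=-20.000 → step 4: x=-0.100, v=-2.443, θ₁=-0.033, ω₁=2.700, θ₂=0.053, ω₂=0.368
apply F[4]=-17.707 → step 5: x=-0.154, v=-2.995, θ₁=0.027, ω₁=3.375, θ₂=0.060, ω₂=0.377
apply F[5]=+14.887 → step 6: x=-0.209, v=-2.536, θ₁=0.089, ω₁=2.824, θ₂=0.068, ω₂=0.376
apply F[6]=+19.974 → step 7: x=-0.254, v=-1.940, θ₁=0.139, ω₁=2.133, θ₂=0.075, ω₂=0.357
apply F[7]=+19.104 → step 8: x=-0.287, v=-1.395, θ₁=0.175, ω₁=1.534, θ₂=0.082, ω₂=0.311
apply F[8]=+18.814 → step 9: x=-0.310, v=-0.879, θ₁=0.201, ω₁=0.995, θ₂=0.088, ω₂=0.242
apply F[9]=+18.943 → step 10: x=-0.322, v=-0.374, θ₁=0.215, ω₁=0.487, θ₂=0.092, ω₂=0.154
apply F[10]=+18.654 → step 11: x=-0.325, v=0.115, θ₁=0.220, ω₁=0.006, θ₂=0.094, ω₂=0.060
apply F[11]=+17.241 → step 12: x=-0.318, v=0.563, θ₁=0.216, ω₁=-0.427, θ₂=0.094, ω₂=-0.032
apply F[12]=+14.350 → step 13: x=-0.303, v=0.931, θ₁=0.204, ω₁=-0.774, θ₂=0.093, ω₂=-0.110
apply F[13]=+10.263 → step 14: x=-0.282, v=1.187, θ₁=0.186, ω₁=-1.000, θ₂=0.090, ω₂=-0.171
apply F[14]=+5.927 → step 15: x=-0.257, v=1.321, θ₁=0.165, ω₁=-1.093, θ₂=0.086, ω₂=-0.216
apply F[15]=+2.460 → step 16: x=-0.230, v=1.357, θ₁=0.144, ω₁=-1.080, θ₂=0.081, ω₂=-0.249
apply F[16]=+0.411 → step 17: x=-0.203, v=1.336, θ₁=0.123, ω₁=-1.008, θ₂=0.076, ω₂=-0.274
apply F[17]=-0.442 → step 18: x=-0.177, v=1.293, θ₁=0.104, ω₁=-0.917, θ₂=0.070, ω₂=-0.292
apply F[18]=-0.661 → step 19: x=-0.152, v=1.247, θ₁=0.086, ω₁=-0.830, θ₂=0.064, ω₂=-0.305
apply F[19]=-0.679 → step 20: x=-0.127, v=1.205, θ₁=0.070, ω₁=-0.754, θ₂=0.058, ω₂=-0.313
apply F[20]=-0.695 → step 21: x=-0.103, v=1.166, θ₁=0.056, ω₁=-0.689, θ₂=0.052, ω₂=-0.316
apply F[21]=-0.758 → step 22: x=-0.081, v=1.129, θ₁=0.043, ω₁=-0.631, θ₂=0.046, ω₂=-0.317
apply F[22]=-0.856 → step 23: x=-0.058, v=1.092, θ₁=0.031, ω₁=-0.578, θ₂=0.039, ω₂=-0.314
apply F[23]=-0.973 → step 24: x=-0.037, v=1.054, θ₁=0.020, ω₁=-0.529, θ₂=0.033, ω₂=-0.309
apply F[24]=-1.093 → step 25: x=-0.016, v=1.016, θ₁=0.010, ω₁=-0.483, θ₂=0.027, ω₂=-0.301
apply F[25]=-1.206 → step 26: x=0.004, v=0.977, θ₁=0.000, ω₁=-0.439, θ₂=0.021, ω₂=-0.292
Max |angle| over trajectory = 0.220 rad = 12.6°.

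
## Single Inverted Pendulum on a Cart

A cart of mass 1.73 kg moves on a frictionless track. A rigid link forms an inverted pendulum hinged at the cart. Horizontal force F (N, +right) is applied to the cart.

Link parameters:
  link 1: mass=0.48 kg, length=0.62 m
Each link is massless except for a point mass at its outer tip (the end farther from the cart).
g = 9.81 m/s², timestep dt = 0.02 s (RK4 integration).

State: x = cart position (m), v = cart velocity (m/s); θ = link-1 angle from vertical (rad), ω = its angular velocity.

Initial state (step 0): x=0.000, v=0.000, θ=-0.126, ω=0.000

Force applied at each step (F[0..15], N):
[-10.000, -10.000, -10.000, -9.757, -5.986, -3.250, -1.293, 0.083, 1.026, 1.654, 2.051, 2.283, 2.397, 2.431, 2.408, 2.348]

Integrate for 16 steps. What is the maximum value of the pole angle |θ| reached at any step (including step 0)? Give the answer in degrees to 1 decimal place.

Answer: 7.2°

Derivation:
apply F[0]=-10.000 → step 1: x=-0.001, v=-0.108, θ=-0.125, ω=0.134
apply F[1]=-10.000 → step 2: x=-0.004, v=-0.217, θ=-0.121, ω=0.269
apply F[2]=-10.000 → step 3: x=-0.010, v=-0.326, θ=-0.114, ω=0.406
apply F[3]=-9.757 → step 4: x=-0.017, v=-0.432, θ=-0.104, ω=0.543
apply F[4]=-5.986 → step 5: x=-0.027, v=-0.496, θ=-0.093, ω=0.614
apply F[5]=-3.250 → step 6: x=-0.037, v=-0.529, θ=-0.080, ω=0.639
apply F[6]=-1.293 → step 7: x=-0.048, v=-0.540, θ=-0.068, ω=0.634
apply F[7]=+0.083 → step 8: x=-0.058, v=-0.536, θ=-0.055, ω=0.607
apply F[8]=+1.026 → step 9: x=-0.069, v=-0.522, θ=-0.043, ω=0.568
apply F[9]=+1.654 → step 10: x=-0.079, v=-0.500, θ=-0.033, ω=0.522
apply F[10]=+2.051 → step 11: x=-0.089, v=-0.475, θ=-0.023, ω=0.473
apply F[11]=+2.283 → step 12: x=-0.098, v=-0.448, θ=-0.014, ω=0.423
apply F[12]=+2.397 → step 13: x=-0.107, v=-0.420, θ=-0.006, ω=0.375
apply F[13]=+2.431 → step 14: x=-0.115, v=-0.391, θ=0.001, ω=0.329
apply F[14]=+2.408 → step 15: x=-0.122, v=-0.364, θ=0.007, ω=0.285
apply F[15]=+2.348 → step 16: x=-0.129, v=-0.337, θ=0.013, ω=0.246
Max |angle| over trajectory = 0.126 rad = 7.2°.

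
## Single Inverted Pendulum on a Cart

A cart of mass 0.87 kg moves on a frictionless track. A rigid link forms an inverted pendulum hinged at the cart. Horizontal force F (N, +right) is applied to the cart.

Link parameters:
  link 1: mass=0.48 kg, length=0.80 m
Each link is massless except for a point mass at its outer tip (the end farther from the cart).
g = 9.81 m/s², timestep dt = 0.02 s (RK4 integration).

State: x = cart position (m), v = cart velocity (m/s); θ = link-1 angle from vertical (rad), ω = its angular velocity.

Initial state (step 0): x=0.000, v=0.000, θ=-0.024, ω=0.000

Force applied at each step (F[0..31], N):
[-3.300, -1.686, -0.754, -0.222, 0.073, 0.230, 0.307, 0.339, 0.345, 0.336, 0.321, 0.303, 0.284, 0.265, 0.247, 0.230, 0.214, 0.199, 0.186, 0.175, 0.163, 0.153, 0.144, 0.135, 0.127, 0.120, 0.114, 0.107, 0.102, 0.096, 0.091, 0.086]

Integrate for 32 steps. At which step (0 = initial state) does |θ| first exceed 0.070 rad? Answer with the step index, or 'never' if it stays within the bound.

Answer: never

Derivation:
apply F[0]=-3.300 → step 1: x=-0.001, v=-0.073, θ=-0.023, ω=0.086
apply F[1]=-1.686 → step 2: x=-0.003, v=-0.110, θ=-0.021, ω=0.126
apply F[2]=-0.754 → step 3: x=-0.005, v=-0.125, θ=-0.018, ω=0.140
apply F[3]=-0.222 → step 4: x=-0.007, v=-0.128, θ=-0.016, ω=0.140
apply F[4]=+0.073 → step 5: x=-0.010, v=-0.125, θ=-0.013, ω=0.132
apply F[5]=+0.230 → step 6: x=-0.012, v=-0.118, θ=-0.010, ω=0.121
apply F[6]=+0.307 → step 7: x=-0.015, v=-0.110, θ=-0.008, ω=0.109
apply F[7]=+0.339 → step 8: x=-0.017, v=-0.102, θ=-0.006, ω=0.097
apply F[8]=+0.345 → step 9: x=-0.019, v=-0.093, θ=-0.004, ω=0.085
apply F[9]=+0.336 → step 10: x=-0.021, v=-0.085, θ=-0.003, ω=0.074
apply F[10]=+0.321 → step 11: x=-0.022, v=-0.078, θ=-0.001, ω=0.064
apply F[11]=+0.303 → step 12: x=-0.024, v=-0.071, θ=-0.000, ω=0.055
apply F[12]=+0.284 → step 13: x=-0.025, v=-0.064, θ=0.001, ω=0.047
apply F[13]=+0.265 → step 14: x=-0.026, v=-0.058, θ=0.002, ω=0.040
apply F[14]=+0.247 → step 15: x=-0.027, v=-0.053, θ=0.003, ω=0.034
apply F[15]=+0.230 → step 16: x=-0.028, v=-0.048, θ=0.003, ω=0.028
apply F[16]=+0.214 → step 17: x=-0.029, v=-0.043, θ=0.004, ω=0.023
apply F[17]=+0.199 → step 18: x=-0.030, v=-0.039, θ=0.004, ω=0.019
apply F[18]=+0.186 → step 19: x=-0.031, v=-0.035, θ=0.005, ω=0.016
apply F[19]=+0.175 → step 20: x=-0.031, v=-0.032, θ=0.005, ω=0.012
apply F[20]=+0.163 → step 21: x=-0.032, v=-0.029, θ=0.005, ω=0.009
apply F[21]=+0.153 → step 22: x=-0.033, v=-0.026, θ=0.005, ω=0.007
apply F[22]=+0.144 → step 23: x=-0.033, v=-0.023, θ=0.005, ω=0.005
apply F[23]=+0.135 → step 24: x=-0.034, v=-0.020, θ=0.005, ω=0.003
apply F[24]=+0.127 → step 25: x=-0.034, v=-0.018, θ=0.005, ω=0.001
apply F[25]=+0.120 → step 26: x=-0.034, v=-0.016, θ=0.005, ω=0.000
apply F[26]=+0.114 → step 27: x=-0.035, v=-0.014, θ=0.005, ω=-0.001
apply F[27]=+0.107 → step 28: x=-0.035, v=-0.012, θ=0.005, ω=-0.002
apply F[28]=+0.102 → step 29: x=-0.035, v=-0.010, θ=0.005, ω=-0.003
apply F[29]=+0.096 → step 30: x=-0.035, v=-0.009, θ=0.005, ω=-0.004
apply F[30]=+0.091 → step 31: x=-0.035, v=-0.007, θ=0.005, ω=-0.004
apply F[31]=+0.086 → step 32: x=-0.035, v=-0.006, θ=0.005, ω=-0.005
max |θ| = 0.024 ≤ 0.070 over all 33 states.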